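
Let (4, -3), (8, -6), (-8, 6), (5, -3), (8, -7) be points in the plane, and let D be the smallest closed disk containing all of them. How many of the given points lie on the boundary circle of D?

The farthest pair is (-8, 6)–(8, -7) with squared distance 425. The circle on this segment as diameter has centre (0, -0.5) and r² = 425/4 = 106.25.
Check (4, -3): distance² to centre = 22.25 ≤ 106.25, so it lies inside.
All remaining points lie in this disk, and no smaller disk contains both endpoints, so this is the minimum enclosing circle.
The points at distance exactly r from the centre are (-8, 6), (8, -7) — 2 points.

2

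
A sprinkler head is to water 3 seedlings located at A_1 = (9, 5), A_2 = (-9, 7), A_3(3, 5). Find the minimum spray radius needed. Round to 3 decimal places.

9.055

Side lengths²: A_1A_2² = 328, A_1A_3² = 36, A_2A_3² = 148.
Since A_1A_2² = 328 ≥ 148 + 36 = 184, the angle opposite A_1A_2 is not acute, so the smallest enclosing circle has A_1A_2 as diameter.
Centre = midpoint of A_1A_2 = (0, 6), r² = 328/4 = 82.
r = √82 ≈ 9.055.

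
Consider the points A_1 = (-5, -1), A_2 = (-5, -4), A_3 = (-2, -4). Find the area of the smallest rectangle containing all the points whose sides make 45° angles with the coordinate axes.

9

In coordinates u = x + y, v = x − y the rectangle is axis-aligned; the map (x,y)→(u,v) scales areas by 2.
u-values: -6, -9, -6; range = -6 − (-9) = 3.
v-values: -4, -1, 2; range = 2 − (-4) = 6.
Area = (3 × 6) / 2 = 9.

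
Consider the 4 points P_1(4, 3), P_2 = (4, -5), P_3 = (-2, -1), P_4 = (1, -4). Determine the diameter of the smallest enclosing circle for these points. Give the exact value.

The minimum enclosing circle of a finite set is fixed by two of the points (as a diameter) or three (as a circumcircle).
The minimum enclosing circle is determined by three boundary points: P_1, P_2, P_3.
Their circumcentre is (7/3, -1) with r² = 169/9.
The farthest remaining point P_4 is at distance² 97/9 ≤ 169/9.
Diameter = 2r = 2√(169/9) = 26/3.

26/3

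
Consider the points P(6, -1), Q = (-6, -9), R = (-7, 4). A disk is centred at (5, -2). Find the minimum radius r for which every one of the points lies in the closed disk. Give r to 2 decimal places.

The required radius is the distance from (5, -2) to the farthest point.
Squared distances: 2, 170, 180.
Maximum is 180, attained at R.
r = √180 ≈ 13.42.

13.42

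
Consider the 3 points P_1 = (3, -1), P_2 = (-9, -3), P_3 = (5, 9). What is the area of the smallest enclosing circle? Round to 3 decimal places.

267.035

Side lengths²: P_1P_2² = 148, P_1P_3² = 104, P_2P_3² = 340.
Since P_2P_3² = 340 ≥ 148 + 104 = 252, the angle opposite P_2P_3 is not acute, so the smallest enclosing circle has P_2P_3 as diameter.
Centre = midpoint of P_2P_3 = (-2, 3), r² = 340/4 = 85.
Area = π·r² = π·85 ≈ 267.035.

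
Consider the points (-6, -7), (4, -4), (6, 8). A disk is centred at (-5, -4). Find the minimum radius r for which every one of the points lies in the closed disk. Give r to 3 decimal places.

The required radius is the distance from (-5, -4) to the farthest point.
Squared distances: 10, 81, 265.
Maximum is 265, attained at (6, 8).
r = √265 ≈ 16.279.

16.279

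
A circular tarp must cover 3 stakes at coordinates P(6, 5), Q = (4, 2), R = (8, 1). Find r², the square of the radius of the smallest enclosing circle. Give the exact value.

Side lengths²: PQ² = 13, PR² = 20, QR² = 17.
Since PR² = 20 < 17 + 13 = 30, the triangle is acute, so the smallest enclosing circle is the circumcircle.
Circumcentre = (44/7, 37/14), r² = 1105/196.

1105/196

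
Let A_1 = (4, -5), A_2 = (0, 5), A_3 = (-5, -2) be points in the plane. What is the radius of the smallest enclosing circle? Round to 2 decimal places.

Side lengths²: A_1A_2² = 116, A_1A_3² = 90, A_2A_3² = 74.
Since A_1A_2² = 116 < 90 + 74 = 164, the triangle is acute, so the smallest enclosing circle is the circumcircle.
Circumcentre = (6/13, -8/13), r² = 5365/169.
r = √(5365/169) ≈ 5.63.

5.63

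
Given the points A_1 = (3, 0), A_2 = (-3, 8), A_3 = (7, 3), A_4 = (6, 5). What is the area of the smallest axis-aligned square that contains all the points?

The bounding box has width 10 and height 8.
An axis-aligned square enclosing the set must have side ≥ max(width, height).
So the minimum side is max(10, 8) = 10.
Area = 10² = 100.

100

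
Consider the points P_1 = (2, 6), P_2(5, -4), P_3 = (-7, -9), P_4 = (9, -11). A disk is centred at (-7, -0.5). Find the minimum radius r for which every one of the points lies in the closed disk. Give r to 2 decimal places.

19.14

The required radius is the distance from (-7, -0.5) to the farthest point.
Squared distances: 123.25, 156.25, 72.25, 366.25.
Maximum is 366.25, attained at P_4.
r = √(366.25) ≈ 19.14.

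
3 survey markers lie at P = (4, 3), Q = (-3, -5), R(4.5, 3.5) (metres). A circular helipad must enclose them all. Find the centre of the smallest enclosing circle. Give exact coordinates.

Side lengths²: PQ² = 113, PR² = 0.5, QR² = 128.5.
Since QR² = 128.5 ≥ 113 + 0.5 = 113.5, the angle opposite QR is not acute, so the smallest enclosing circle has QR as diameter.
Centre = midpoint of QR = (0.75, -0.75), r² = 128.5/4 = 32.125.
Centre = (0.75, -0.75).

(0.75, -0.75)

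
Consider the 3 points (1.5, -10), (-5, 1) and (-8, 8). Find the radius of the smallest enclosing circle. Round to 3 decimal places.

Call the three points A, B, C in the order given.
Side lengths²: AB² = 163.25, AC² = 414.25, BC² = 58.
Since AC² = 414.25 ≥ 163.25 + 58 = 221.25, the angle opposite AC is not acute, so the smallest enclosing circle has AC as diameter.
Centre = midpoint of AC = (-3.25, -1), r² = 414.25/4 = 103.5625.
r = √(103.5625) ≈ 10.177.

10.177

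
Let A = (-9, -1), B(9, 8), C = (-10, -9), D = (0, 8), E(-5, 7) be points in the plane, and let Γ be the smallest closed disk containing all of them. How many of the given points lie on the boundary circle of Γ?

A smallest enclosing disk is always determined by at most three of the input points on its boundary.
The farthest pair is B–C with squared distance 650. The circle on this segment as diameter has centre (-0.5, -0.5) and r² = 650/4 = 162.5.
Check A: distance² to centre = 72.5 ≤ 162.5, so it lies inside.
All remaining points lie in this disk, and no smaller disk contains both endpoints, so this is the minimum enclosing circle.
The points at distance exactly r from the centre are B, C — 2 points.

2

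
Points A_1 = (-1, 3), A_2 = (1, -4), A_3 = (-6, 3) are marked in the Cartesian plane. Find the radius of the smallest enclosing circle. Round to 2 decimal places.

Side lengths²: A_1A_2² = 53, A_1A_3² = 25, A_2A_3² = 98.
Since A_2A_3² = 98 ≥ 53 + 25 = 78, the angle opposite A_2A_3 is not acute, so the smallest enclosing circle has A_2A_3 as diameter.
Centre = midpoint of A_2A_3 = (-2.5, -0.5), r² = 98/4 = 24.5.
r = √(24.5) ≈ 4.95.

4.95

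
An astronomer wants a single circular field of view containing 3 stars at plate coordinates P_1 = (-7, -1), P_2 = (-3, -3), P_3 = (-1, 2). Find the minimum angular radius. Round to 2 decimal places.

3.37

Side lengths²: P_1P_2² = 20, P_1P_3² = 45, P_2P_3² = 29.
Since P_1P_3² = 45 < 29 + 20 = 49, the triangle is acute, so the smallest enclosing circle is the circumcircle.
Circumcentre = (-3.875, 0.25), r² = 11.328125.
r = √(11.328125) ≈ 3.37.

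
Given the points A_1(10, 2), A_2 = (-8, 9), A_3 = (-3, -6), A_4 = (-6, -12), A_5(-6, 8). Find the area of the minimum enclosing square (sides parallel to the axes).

The bounding box has width 18 and height 21.
An axis-aligned square enclosing the set must have side ≥ max(width, height).
So the minimum side is max(18, 21) = 21.
Area = 21² = 441.

441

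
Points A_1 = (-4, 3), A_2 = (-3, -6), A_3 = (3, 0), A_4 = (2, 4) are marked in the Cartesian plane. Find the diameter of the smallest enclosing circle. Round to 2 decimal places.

The farthest pair is A_2–A_4 with squared distance 125. The circle on this segment as diameter has centre (-0.5, -1) and r² = 125/4 = 31.25.
Check A_1: distance² to centre = 28.25 ≤ 31.25, so it lies inside.
All remaining points lie in this disk, and no smaller disk contains both endpoints, so this is the minimum enclosing circle.
Diameter = 2r = 2√(31.25) ≈ 11.18.

11.18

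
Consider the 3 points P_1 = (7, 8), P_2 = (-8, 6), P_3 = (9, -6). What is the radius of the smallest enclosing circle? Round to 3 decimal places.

10.404

Side lengths²: P_1P_2² = 229, P_1P_3² = 200, P_2P_3² = 433.
Since P_2P_3² = 433 ≥ 229 + 200 = 429, the angle opposite P_2P_3 is not acute, so the smallest enclosing circle has P_2P_3 as diameter.
Centre = midpoint of P_2P_3 = (0.5, 0), r² = 433/4 = 108.25.
r = √(108.25) ≈ 10.404.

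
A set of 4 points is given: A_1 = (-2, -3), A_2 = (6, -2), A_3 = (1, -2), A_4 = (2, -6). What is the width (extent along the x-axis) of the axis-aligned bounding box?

8

max x = 6, min x = -2, so width = 8.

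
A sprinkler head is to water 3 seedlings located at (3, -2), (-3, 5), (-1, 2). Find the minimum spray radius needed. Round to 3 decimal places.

4.610

Call the three points A, B, C in the order given.
Side lengths²: AB² = 85, AC² = 32, BC² = 13.
Since AB² = 85 ≥ 32 + 13 = 45, the angle opposite AB is not acute, so the smallest enclosing circle has AB as diameter.
Centre = midpoint of AB = (0, 1.5), r² = 85/4 = 21.25.
r = √(21.25) ≈ 4.610.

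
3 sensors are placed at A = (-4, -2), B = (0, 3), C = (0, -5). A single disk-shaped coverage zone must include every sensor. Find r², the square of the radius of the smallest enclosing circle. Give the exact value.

16.015625

Side lengths²: AB² = 41, AC² = 25, BC² = 64.
Since BC² = 64 < 41 + 25 = 66, the triangle is acute, so the smallest enclosing circle is the circumcircle.
Circumcentre = (-0.125, -1), r² = 16.015625.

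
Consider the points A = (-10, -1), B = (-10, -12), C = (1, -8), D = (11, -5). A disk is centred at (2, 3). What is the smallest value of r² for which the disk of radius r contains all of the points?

369

The required radius is the distance from (2, 3) to the farthest point.
Squared distances: 160, 369, 122, 145.
Maximum is 369, attained at B.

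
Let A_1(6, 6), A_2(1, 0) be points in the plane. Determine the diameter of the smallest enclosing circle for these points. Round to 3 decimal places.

7.810

The smallest circle enclosing two points has them as diameter endpoints.
Centre = midpoint = (3.5, 3); r² = |A_1A_2|²/4 = 61/4 = 15.25.
Diameter = 2r = 2√(15.25) ≈ 7.810.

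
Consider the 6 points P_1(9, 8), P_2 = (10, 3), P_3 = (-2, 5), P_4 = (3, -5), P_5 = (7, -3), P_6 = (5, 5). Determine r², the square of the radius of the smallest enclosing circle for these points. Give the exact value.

53.3

The minimum enclosing circle of a finite set is fixed by two of the points (as a diameter) or three (as a circumcircle).
The minimum enclosing circle is determined by three boundary points: P_1, P_3, P_4.
Their circumcentre is (4.7, 2.1) with r² = 53.3.
The farthest remaining point P_5 is at distance² 31.3 ≤ 53.3.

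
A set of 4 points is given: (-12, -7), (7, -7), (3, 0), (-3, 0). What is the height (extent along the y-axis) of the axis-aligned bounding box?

max y = 0, min y = -7, so height = 7.

7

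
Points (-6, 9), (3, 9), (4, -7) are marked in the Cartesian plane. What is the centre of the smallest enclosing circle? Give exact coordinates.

(-1, 1)

Call the three points A, B, C in the order given.
Side lengths²: AB² = 81, AC² = 356, BC² = 257.
Since AC² = 356 ≥ 257 + 81 = 338, the angle opposite AC is not acute, so the smallest enclosing circle has AC as diameter.
Centre = midpoint of AC = (-1, 1), r² = 356/4 = 89.
Centre = (-1, 1).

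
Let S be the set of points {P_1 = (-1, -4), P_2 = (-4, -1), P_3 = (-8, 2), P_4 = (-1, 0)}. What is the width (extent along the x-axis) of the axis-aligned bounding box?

7

max x = -1, min x = -8, so width = 7.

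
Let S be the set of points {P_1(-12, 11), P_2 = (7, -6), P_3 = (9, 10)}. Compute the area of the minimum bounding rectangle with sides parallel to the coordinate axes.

357

x ranges over [-12, 9], width 21.
y ranges over [-6, 11], height 17.
Area = 21 × 17 = 357.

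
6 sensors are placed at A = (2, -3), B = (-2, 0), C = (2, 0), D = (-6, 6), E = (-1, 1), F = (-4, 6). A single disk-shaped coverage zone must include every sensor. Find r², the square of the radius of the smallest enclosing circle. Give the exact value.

36.25

By Welzl's lemma the MEC is supported by two points (diametrically opposite) or three points (on a circumcircle).
The farthest pair is A–D with squared distance 145. The circle on this segment as diameter has centre (-2, 1.5) and r² = 145/4 = 36.25.
Check B: distance² to centre = 2.25 ≤ 36.25, so it lies inside.
All remaining points lie in this disk, and no smaller disk contains both endpoints, so this is the minimum enclosing circle.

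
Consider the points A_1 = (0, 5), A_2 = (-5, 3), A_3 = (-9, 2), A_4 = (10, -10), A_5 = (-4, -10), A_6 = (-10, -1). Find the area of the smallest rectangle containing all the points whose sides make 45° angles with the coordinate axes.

In coordinates u = x + y, v = x − y the rectangle is axis-aligned; the map (x,y)→(u,v) scales areas by 2.
u-values: 5, -2, -7, 0, -14, -11; range = 5 − (-14) = 19.
v-values: -5, -8, -11, 20, 6, -9; range = 20 − (-11) = 31.
Area = (19 × 31) / 2 = 294.5.

294.5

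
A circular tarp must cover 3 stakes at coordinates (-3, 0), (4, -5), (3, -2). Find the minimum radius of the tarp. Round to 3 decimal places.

Call the three points A, B, C in the order given.
Side lengths²: AB² = 74, AC² = 40, BC² = 10.
Since AB² = 74 ≥ 40 + 10 = 50, the angle opposite AB is not acute, so the smallest enclosing circle has AB as diameter.
Centre = midpoint of AB = (0.5, -2.5), r² = 74/4 = 18.5.
r = √(18.5) ≈ 4.301.

4.301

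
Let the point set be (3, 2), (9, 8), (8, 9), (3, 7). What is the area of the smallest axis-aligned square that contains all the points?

The bounding box has width 6 and height 7.
An axis-aligned square enclosing the set must have side ≥ max(width, height).
So the minimum side is max(6, 7) = 7.
Area = 7² = 49.

49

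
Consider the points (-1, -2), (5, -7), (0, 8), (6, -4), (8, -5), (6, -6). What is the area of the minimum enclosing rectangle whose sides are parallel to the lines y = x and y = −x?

In coordinates u = x + y, v = x − y the rectangle is axis-aligned; the map (x,y)→(u,v) scales areas by 2.
u-values: -3, -2, 8, 2, 3, 0; range = 8 − (-3) = 11.
v-values: 1, 12, -8, 10, 13, 12; range = 13 − (-8) = 21.
Area = (11 × 21) / 2 = 115.5.

115.5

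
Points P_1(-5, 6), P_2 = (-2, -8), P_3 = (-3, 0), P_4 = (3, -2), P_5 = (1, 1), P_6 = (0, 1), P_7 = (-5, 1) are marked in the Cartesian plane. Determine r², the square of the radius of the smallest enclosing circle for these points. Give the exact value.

The minimum enclosing circle of a finite set is fixed by two of the points (as a diameter) or three (as a circumcircle).
The farthest pair is P_1–P_2 with squared distance 205. The circle on this segment as diameter has centre (-3.5, -1) and r² = 205/4 = 51.25.
Check P_3: distance² to centre = 1.25 ≤ 51.25, so it lies inside.
All remaining points lie in this disk, and no smaller disk contains both endpoints, so this is the minimum enclosing circle.

51.25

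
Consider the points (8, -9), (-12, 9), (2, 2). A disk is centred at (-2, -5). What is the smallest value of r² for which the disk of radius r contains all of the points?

296

The required radius is the distance from (-2, -5) to the farthest point.
Squared distances: 116, 296, 65.
Maximum is 296, attained at (-12, 9).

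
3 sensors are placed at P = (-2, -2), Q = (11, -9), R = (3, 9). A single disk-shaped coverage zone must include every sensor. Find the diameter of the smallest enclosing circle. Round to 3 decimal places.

Side lengths²: PQ² = 218, PR² = 146, QR² = 388.
Since QR² = 388 ≥ 218 + 146 = 364, the angle opposite QR is not acute, so the smallest enclosing circle has QR as diameter.
Centre = midpoint of QR = (7, 0), r² = 388/4 = 97.
Diameter = 2r = 2√97 ≈ 19.698.

19.698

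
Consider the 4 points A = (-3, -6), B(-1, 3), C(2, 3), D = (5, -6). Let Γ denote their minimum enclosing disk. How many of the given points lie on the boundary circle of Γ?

The minimum enclosing circle of a finite set is fixed by two of the points (as a diameter) or three (as a circumcircle).
The minimum enclosing circle is determined by three boundary points: A, B, D.
Their circumcentre is (1, -13/6) with r² = 1105/36.
The farthest remaining point C is at distance² 997/36 ≤ 1105/36.
The points at distance exactly r from the centre are A, B, D — 3 points.

3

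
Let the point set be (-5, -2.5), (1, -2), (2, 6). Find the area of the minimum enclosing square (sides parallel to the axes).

The bounding box has width 7 and height 8.5.
An axis-aligned square enclosing the set must have side ≥ max(width, height).
So the minimum side is max(7, 8.5) = 8.5.
Area = 8.5² = 72.25.

72.25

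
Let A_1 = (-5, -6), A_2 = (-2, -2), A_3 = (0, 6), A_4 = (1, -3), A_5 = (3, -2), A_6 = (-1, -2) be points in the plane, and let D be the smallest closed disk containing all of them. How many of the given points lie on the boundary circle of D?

2

A smallest enclosing disk is always determined by at most three of the input points on its boundary.
The farthest pair is A_1–A_3 with squared distance 169. The circle on this segment as diameter has centre (-2.5, 0) and r² = 169/4 = 42.25.
Check A_2: distance² to centre = 4.25 ≤ 42.25, so it lies inside.
All remaining points lie in this disk, and no smaller disk contains both endpoints, so this is the minimum enclosing circle.
The points at distance exactly r from the centre are A_1, A_3 — 2 points.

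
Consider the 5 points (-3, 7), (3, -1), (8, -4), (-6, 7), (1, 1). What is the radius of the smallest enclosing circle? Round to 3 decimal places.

The farthest pair is (8, -4)–(-6, 7) with squared distance 317. The circle on this segment as diameter has centre (1, 1.5) and r² = 317/4 = 79.25.
Check (-3, 7): distance² to centre = 46.25 ≤ 79.25, so it lies inside.
All remaining points lie in this disk, and no smaller disk contains both endpoints, so this is the minimum enclosing circle.
r = √(79.25) ≈ 8.902.

8.902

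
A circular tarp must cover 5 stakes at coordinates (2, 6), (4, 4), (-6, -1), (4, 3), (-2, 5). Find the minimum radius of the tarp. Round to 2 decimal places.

By Welzl's lemma the MEC is supported by two points (diametrically opposite) or three points (on a circumcircle).
The farthest pair is (4, 4)–(-6, -1) with squared distance 125. The circle on this segment as diameter has centre (-1, 1.5) and r² = 125/4 = 31.25.
Check (2, 6): distance² to centre = 29.25 ≤ 31.25, so it lies inside.
All remaining points lie in this disk, and no smaller disk contains both endpoints, so this is the minimum enclosing circle.
r = √(31.25) ≈ 5.59.

5.59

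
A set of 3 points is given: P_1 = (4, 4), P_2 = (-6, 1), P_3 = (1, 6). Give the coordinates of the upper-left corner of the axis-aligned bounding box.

(-6, 6)

x-range [-6, 4], y-range [1, 6].
The upper-left corner is (-6, 6).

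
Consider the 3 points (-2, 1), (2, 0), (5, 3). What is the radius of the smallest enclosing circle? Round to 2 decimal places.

3.64

Call the three points A, B, C in the order given.
Side lengths²: AB² = 17, AC² = 53, BC² = 18.
Since AC² = 53 ≥ 18 + 17 = 35, the angle opposite AC is not acute, so the smallest enclosing circle has AC as diameter.
Centre = midpoint of AC = (1.5, 2), r² = 53/4 = 13.25.
r = √(13.25) ≈ 3.64.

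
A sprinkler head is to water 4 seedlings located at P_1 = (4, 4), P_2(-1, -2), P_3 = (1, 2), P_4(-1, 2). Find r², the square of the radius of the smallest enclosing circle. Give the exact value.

15.25

The minimum enclosing circle of a finite set is fixed by two of the points (as a diameter) or three (as a circumcircle).
The farthest pair is P_1–P_2 with squared distance 61. The circle on this segment as diameter has centre (1.5, 1) and r² = 61/4 = 15.25.
Check P_3: distance² to centre = 1.25 ≤ 15.25, so it lies inside.
All remaining points lie in this disk, and no smaller disk contains both endpoints, so this is the minimum enclosing circle.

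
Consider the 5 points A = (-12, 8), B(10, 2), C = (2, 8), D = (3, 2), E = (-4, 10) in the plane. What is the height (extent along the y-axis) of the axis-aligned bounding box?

max y = 10, min y = 2, so height = 8.

8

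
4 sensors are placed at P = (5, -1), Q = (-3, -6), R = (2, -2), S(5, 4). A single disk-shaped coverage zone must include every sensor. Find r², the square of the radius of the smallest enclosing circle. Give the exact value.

41

The farthest pair is Q–S with squared distance 164. The circle on this segment as diameter has centre (1, -1) and r² = 164/4 = 41.
Check P: distance² to centre = 16 ≤ 41, so it lies inside.
All remaining points lie in this disk, and no smaller disk contains both endpoints, so this is the minimum enclosing circle.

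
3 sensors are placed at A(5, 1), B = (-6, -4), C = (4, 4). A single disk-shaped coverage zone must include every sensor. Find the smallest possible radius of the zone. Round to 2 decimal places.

6.40

Side lengths²: AB² = 146, AC² = 10, BC² = 164.
Since BC² = 164 ≥ 146 + 10 = 156, the angle opposite BC is not acute, so the smallest enclosing circle has BC as diameter.
Centre = midpoint of BC = (-1, 0), r² = 164/4 = 41.
r = √41 ≈ 6.40.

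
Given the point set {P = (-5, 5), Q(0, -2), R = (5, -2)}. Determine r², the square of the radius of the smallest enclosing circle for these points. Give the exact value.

37.25

Side lengths²: PQ² = 74, PR² = 149, QR² = 25.
Since PR² = 149 ≥ 74 + 25 = 99, the angle opposite PR is not acute, so the smallest enclosing circle has PR as diameter.
Centre = midpoint of PR = (0, 1.5), r² = 149/4 = 37.25.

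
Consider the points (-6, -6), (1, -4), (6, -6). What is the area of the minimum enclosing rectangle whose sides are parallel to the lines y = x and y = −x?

72

In coordinates u = x + y, v = x − y the rectangle is axis-aligned; the map (x,y)→(u,v) scales areas by 2.
u-values: -12, -3, 0; range = 0 − (-12) = 12.
v-values: 0, 5, 12; range = 12 − 0 = 12.
Area = (12 × 12) / 2 = 72.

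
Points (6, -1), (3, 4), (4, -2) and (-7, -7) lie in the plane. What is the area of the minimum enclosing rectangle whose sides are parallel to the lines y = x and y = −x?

In coordinates u = x + y, v = x − y the rectangle is axis-aligned; the map (x,y)→(u,v) scales areas by 2.
u-values: 5, 7, 2, -14; range = 7 − (-14) = 21.
v-values: 7, -1, 6, 0; range = 7 − (-1) = 8.
Area = (21 × 8) / 2 = 84.

84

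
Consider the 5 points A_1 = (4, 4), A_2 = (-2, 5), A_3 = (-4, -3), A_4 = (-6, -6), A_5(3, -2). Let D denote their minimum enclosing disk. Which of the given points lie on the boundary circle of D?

A_1, A_4

The minimum enclosing circle of a finite set is fixed by two of the points (as a diameter) or three (as a circumcircle).
The farthest pair is A_1–A_4 with squared distance 200. The circle on this segment as diameter has centre (-1, -1) and r² = 200/4 = 50.
Check A_2: distance² to centre = 37 ≤ 50, so it lies inside.
All remaining points lie in this disk, and no smaller disk contains both endpoints, so this is the minimum enclosing circle.
The points at distance exactly r from the centre are A_1, A_4 — 2 points.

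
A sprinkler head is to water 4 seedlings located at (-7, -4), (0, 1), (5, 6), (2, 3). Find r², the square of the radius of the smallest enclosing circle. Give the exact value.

A smallest enclosing disk is always determined by at most three of the input points on its boundary.
The farthest pair is (-7, -4)–(5, 6) with squared distance 244. The circle on this segment as diameter has centre (-1, 1) and r² = 244/4 = 61.
Check (0, 1): distance² to centre = 1 ≤ 61, so it lies inside.
All remaining points lie in this disk, and no smaller disk contains both endpoints, so this is the minimum enclosing circle.

61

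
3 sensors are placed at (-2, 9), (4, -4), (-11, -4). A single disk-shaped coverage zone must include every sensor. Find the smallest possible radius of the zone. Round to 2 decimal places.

8.71

Call the three points A, B, C in the order given.
Side lengths²: AB² = 205, AC² = 250, BC² = 225.
Since AC² = 250 < 225 + 205 = 430, the triangle is acute, so the smallest enclosing circle is the circumcircle.
Circumcentre = (-3.5, 11/26), r² = 25625/338.
r = √(25625/338) ≈ 8.71.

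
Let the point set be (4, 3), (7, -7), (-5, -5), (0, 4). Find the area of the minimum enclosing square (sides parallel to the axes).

The bounding box has width 12 and height 11.
An axis-aligned square enclosing the set must have side ≥ max(width, height).
So the minimum side is max(12, 11) = 12.
Area = 12² = 144.

144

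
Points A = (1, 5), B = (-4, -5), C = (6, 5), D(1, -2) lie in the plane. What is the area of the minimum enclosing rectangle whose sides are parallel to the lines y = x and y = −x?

70

In coordinates u = x + y, v = x − y the rectangle is axis-aligned; the map (x,y)→(u,v) scales areas by 2.
u-values: 6, -9, 11, -1; range = 11 − (-9) = 20.
v-values: -4, 1, 1, 3; range = 3 − (-4) = 7.
Area = (20 × 7) / 2 = 70.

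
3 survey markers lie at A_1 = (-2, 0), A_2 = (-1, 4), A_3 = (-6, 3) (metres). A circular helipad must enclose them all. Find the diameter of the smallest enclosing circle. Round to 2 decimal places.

Side lengths²: A_1A_2² = 17, A_1A_3² = 25, A_2A_3² = 26.
Since A_2A_3² = 26 < 25 + 17 = 42, the triangle is acute, so the smallest enclosing circle is the circumcircle.
Circumcentre = (-125/38, 93/38), r² = 5525/722.
Diameter = 2r = 2√(5525/722) ≈ 5.53.

5.53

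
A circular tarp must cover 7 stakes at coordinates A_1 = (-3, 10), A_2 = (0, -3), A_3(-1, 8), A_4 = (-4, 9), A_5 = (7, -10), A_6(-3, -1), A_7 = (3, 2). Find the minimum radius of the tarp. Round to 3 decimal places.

11.180

The minimum enclosing circle of a finite set is fixed by two of the points (as a diameter) or three (as a circumcircle).
The farthest pair is A_1–A_5 with squared distance 500. The circle on this segment as diameter has centre (2, 0) and r² = 500/4 = 125.
Check A_2: distance² to centre = 13 ≤ 125, so it lies inside.
All remaining points lie in this disk, and no smaller disk contains both endpoints, so this is the minimum enclosing circle.
r = √125 ≈ 11.180.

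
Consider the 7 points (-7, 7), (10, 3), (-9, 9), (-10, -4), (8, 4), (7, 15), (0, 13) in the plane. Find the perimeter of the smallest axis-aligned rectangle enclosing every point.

Width = max x − min x = 10 − (-10) = 20.
Height = max y − min y = 15 − (-4) = 19.
Perimeter = 2(20 + 19) = 78.

78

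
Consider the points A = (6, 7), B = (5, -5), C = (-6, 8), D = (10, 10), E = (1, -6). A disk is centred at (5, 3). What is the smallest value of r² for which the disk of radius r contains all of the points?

146

The required radius is the distance from (5, 3) to the farthest point.
Squared distances: 17, 64, 146, 74, 97.
Maximum is 146, attained at C.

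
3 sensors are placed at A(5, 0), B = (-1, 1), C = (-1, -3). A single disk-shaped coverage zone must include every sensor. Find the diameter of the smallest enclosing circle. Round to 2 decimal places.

Side lengths²: AB² = 37, AC² = 45, BC² = 16.
Since AC² = 45 < 37 + 16 = 53, the triangle is acute, so the smallest enclosing circle is the circumcircle.
Circumcentre = (1.75, -1), r² = 11.5625.
Diameter = 2r = 2√(11.5625) ≈ 6.80.

6.80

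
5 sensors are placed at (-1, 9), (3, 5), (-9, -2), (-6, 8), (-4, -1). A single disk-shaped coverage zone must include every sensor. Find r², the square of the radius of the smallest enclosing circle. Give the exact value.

A smallest enclosing disk is always determined by at most three of the input points on its boundary.
The minimum enclosing circle is determined by three boundary points: (-1, 9), (3, 5), (-9, -2).
Their circumcentre is (-135/38, 93/38) with r² = 35705/722.
The farthest remaining point (-6, 8) is at distance² 26585/722 ≤ 35705/722.

35705/722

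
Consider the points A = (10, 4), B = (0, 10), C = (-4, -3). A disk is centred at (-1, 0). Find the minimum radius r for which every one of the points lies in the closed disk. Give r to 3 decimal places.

The required radius is the distance from (-1, 0) to the farthest point.
Squared distances: 137, 101, 18.
Maximum is 137, attained at A.
r = √137 ≈ 11.705.

11.705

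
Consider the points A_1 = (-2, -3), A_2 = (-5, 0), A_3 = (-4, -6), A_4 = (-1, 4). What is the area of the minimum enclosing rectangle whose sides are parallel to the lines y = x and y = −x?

In coordinates u = x + y, v = x − y the rectangle is axis-aligned; the map (x,y)→(u,v) scales areas by 2.
u-values: -5, -5, -10, 3; range = 3 − (-10) = 13.
v-values: 1, -5, 2, -5; range = 2 − (-5) = 7.
Area = (13 × 7) / 2 = 45.5.

45.5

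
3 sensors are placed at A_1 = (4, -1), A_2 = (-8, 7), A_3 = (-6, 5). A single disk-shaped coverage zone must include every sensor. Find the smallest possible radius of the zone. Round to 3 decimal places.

7.211

Side lengths²: A_1A_2² = 208, A_1A_3² = 136, A_2A_3² = 8.
Since A_1A_2² = 208 ≥ 136 + 8 = 144, the angle opposite A_1A_2 is not acute, so the smallest enclosing circle has A_1A_2 as diameter.
Centre = midpoint of A_1A_2 = (-2, 3), r² = 208/4 = 52.
r = √52 ≈ 7.211.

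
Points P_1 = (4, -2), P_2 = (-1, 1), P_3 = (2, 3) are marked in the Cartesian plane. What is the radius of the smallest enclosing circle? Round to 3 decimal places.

2.979

Side lengths²: P_1P_2² = 34, P_1P_3² = 29, P_2P_3² = 13.
Since P_1P_2² = 34 < 29 + 13 = 42, the triangle is acute, so the smallest enclosing circle is the circumcircle.
Circumcentre = (69/38, 1/38), r² = 6409/722.
r = √(6409/722) ≈ 2.979.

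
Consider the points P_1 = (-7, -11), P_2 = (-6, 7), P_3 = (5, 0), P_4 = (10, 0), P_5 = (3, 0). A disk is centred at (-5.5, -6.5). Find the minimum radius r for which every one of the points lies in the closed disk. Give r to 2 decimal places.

The required radius is the distance from (-5.5, -6.5) to the farthest point.
Squared distances: 22.5, 182.5, 152.5, 282.5, 114.5.
Maximum is 282.5, attained at P_4.
r = √(282.5) ≈ 16.81.

16.81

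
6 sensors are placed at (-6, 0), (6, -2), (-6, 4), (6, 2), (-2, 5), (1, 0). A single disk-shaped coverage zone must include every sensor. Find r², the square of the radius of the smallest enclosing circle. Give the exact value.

The farthest pair is (6, -2)–(-6, 4) with squared distance 180. The circle on this segment as diameter has centre (0, 1) and r² = 180/4 = 45.
Check (-6, 0): distance² to centre = 37 ≤ 45, so it lies inside.
All remaining points lie in this disk, and no smaller disk contains both endpoints, so this is the minimum enclosing circle.

45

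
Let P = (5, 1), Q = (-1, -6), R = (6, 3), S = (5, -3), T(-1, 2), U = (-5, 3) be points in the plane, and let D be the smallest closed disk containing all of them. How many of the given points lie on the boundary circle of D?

3

The minimum enclosing circle is determined by three boundary points: Q, R, U.
Their circumcentre is (0.5, 1/18) with r² = 6305/162.
The farthest remaining point S is at distance² 4793/162 ≤ 6305/162.
The points at distance exactly r from the centre are Q, R, U — 3 points.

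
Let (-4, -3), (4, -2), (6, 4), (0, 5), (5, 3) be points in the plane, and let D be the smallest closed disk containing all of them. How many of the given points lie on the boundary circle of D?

2

By Welzl's lemma the MEC is supported by two points (diametrically opposite) or three points (on a circumcircle).
The farthest pair is (-4, -3)–(6, 4) with squared distance 149. The circle on this segment as diameter has centre (1, 0.5) and r² = 149/4 = 37.25.
Check (4, -2): distance² to centre = 15.25 ≤ 37.25, so it lies inside.
All remaining points lie in this disk, and no smaller disk contains both endpoints, so this is the minimum enclosing circle.
The points at distance exactly r from the centre are (-4, -3), (6, 4) — 2 points.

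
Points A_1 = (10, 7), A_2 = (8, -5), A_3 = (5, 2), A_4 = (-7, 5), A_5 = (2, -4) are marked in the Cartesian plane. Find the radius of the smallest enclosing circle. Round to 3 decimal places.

9.385

The minimum enclosing circle of a finite set is fixed by two of the points (as a diameter) or three (as a circumcircle).
The minimum enclosing circle is determined by three boundary points: A_1, A_2, A_4.
Their circumcentre is (1.95, 2.175) with r² = 88.083125.
The farthest remaining point A_5 is at distance² 38.133125 ≤ 88.083125.
r = √(88.083125) ≈ 9.385.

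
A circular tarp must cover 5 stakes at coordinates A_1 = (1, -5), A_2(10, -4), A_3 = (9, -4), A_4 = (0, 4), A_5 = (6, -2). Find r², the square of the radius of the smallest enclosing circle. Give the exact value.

41

A smallest enclosing disk is always determined by at most three of the input points on its boundary.
The farthest pair is A_2–A_4 with squared distance 164. The circle on this segment as diameter has centre (5, 0) and r² = 164/4 = 41.
Check A_1: distance² to centre = 41 ≤ 41, so it lies inside.
All remaining points lie in this disk, and no smaller disk contains both endpoints, so this is the minimum enclosing circle.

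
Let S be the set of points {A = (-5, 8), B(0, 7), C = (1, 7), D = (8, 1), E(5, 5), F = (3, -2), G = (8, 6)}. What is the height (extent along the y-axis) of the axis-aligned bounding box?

10

max y = 8, min y = -2, so height = 10.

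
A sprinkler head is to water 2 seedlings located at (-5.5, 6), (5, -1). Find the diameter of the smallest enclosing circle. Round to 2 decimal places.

12.62

The smallest circle enclosing two points has them as diameter endpoints.
Centre = midpoint = (-0.25, 2.5); r² = |(-5.5, 6)−(5, -1)|²/4 = 159.25/4 = 39.8125.
Diameter = 2r = 2√(39.8125) ≈ 12.62.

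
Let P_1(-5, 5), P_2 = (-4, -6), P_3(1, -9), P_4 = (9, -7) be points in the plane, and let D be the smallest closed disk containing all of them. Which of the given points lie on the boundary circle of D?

P_1, P_4

The minimum enclosing circle of a finite set is fixed by two of the points (as a diameter) or three (as a circumcircle).
The farthest pair is P_1–P_4 with squared distance 340. The circle on this segment as diameter has centre (2, -1) and r² = 340/4 = 85.
Check P_2: distance² to centre = 61 ≤ 85, so it lies inside.
All remaining points lie in this disk, and no smaller disk contains both endpoints, so this is the minimum enclosing circle.
The points at distance exactly r from the centre are P_1, P_4 — 2 points.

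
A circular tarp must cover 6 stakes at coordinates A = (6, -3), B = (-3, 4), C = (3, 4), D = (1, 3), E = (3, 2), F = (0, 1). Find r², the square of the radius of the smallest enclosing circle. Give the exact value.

32.5

By Welzl's lemma the MEC is supported by two points (diametrically opposite) or three points (on a circumcircle).
The farthest pair is A–B with squared distance 130. The circle on this segment as diameter has centre (1.5, 0.5) and r² = 130/4 = 32.5.
Check C: distance² to centre = 14.5 ≤ 32.5, so it lies inside.
All remaining points lie in this disk, and no smaller disk contains both endpoints, so this is the minimum enclosing circle.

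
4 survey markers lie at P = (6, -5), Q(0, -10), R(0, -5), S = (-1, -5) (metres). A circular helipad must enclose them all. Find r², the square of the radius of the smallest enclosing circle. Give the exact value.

15.86

The minimum enclosing circle of a finite set is fixed by two of the points (as a diameter) or three (as a circumcircle).
The minimum enclosing circle is determined by three boundary points: P, Q, S.
Their circumcentre is (2.5, -6.9) with r² = 15.86.
The farthest remaining point R is at distance² 9.86 ≤ 15.86.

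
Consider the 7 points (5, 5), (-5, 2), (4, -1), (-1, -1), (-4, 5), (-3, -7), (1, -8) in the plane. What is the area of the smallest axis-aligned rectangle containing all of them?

130

x ranges over [-5, 5], width 10.
y ranges over [-8, 5], height 13.
Area = 10 × 13 = 130.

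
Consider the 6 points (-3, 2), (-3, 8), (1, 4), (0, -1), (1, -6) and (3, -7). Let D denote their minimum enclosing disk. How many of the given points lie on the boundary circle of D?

The minimum enclosing circle of a finite set is fixed by two of the points (as a diameter) or three (as a circumcircle).
The farthest pair is (-3, 8)–(3, -7) with squared distance 261. The circle on this segment as diameter has centre (0, 0.5) and r² = 261/4 = 65.25.
Check (-3, 2): distance² to centre = 11.25 ≤ 65.25, so it lies inside.
All remaining points lie in this disk, and no smaller disk contains both endpoints, so this is the minimum enclosing circle.
The points at distance exactly r from the centre are (-3, 8), (3, -7) — 2 points.

2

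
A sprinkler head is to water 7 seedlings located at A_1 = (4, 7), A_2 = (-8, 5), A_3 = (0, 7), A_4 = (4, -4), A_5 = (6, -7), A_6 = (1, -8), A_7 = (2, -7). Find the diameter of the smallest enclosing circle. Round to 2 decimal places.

18.44

A smallest enclosing disk is always determined by at most three of the input points on its boundary.
The minimum enclosing circle is determined by three boundary points: A_1, A_2, A_5.
Their circumcentre is (-37/43, -36/43) with r² = 157250/1849.
The farthest remaining point A_3 is at distance² 114938/1849 ≤ 157250/1849.
Diameter = 2r = 2√(157250/1849) ≈ 18.44.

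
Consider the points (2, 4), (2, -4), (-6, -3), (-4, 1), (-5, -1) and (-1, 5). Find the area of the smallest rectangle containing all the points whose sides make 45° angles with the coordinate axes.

In coordinates u = x + y, v = x − y the rectangle is axis-aligned; the map (x,y)→(u,v) scales areas by 2.
u-values: 6, -2, -9, -3, -6, 4; range = 6 − (-9) = 15.
v-values: -2, 6, -3, -5, -4, -6; range = 6 − (-6) = 12.
Area = (15 × 12) / 2 = 90.

90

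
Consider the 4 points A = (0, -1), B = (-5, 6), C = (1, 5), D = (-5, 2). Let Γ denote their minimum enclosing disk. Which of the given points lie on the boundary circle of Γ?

By Welzl's lemma the MEC is supported by two points (diametrically opposite) or three points (on a circumcircle).
The farthest pair is A–B with squared distance 74. The circle on this segment as diameter has centre (-2.5, 2.5) and r² = 74/4 = 18.5.
Check C: distance² to centre = 18.5 ≤ 18.5, so it lies inside.
All remaining points lie in this disk, and no smaller disk contains both endpoints, so this is the minimum enclosing circle.
The points at distance exactly r from the centre are A, B, C — 3 points.

A, B, C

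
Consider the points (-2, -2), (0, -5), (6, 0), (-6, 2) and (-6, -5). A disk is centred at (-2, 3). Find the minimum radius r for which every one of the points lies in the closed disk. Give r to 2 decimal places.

The required radius is the distance from (-2, 3) to the farthest point.
Squared distances: 25, 68, 73, 17, 80.
Maximum is 80, attained at (-6, -5).
r = √80 ≈ 8.94.

8.94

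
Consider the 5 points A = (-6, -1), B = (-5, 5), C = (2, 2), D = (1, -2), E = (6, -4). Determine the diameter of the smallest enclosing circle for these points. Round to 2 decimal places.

The minimum enclosing circle of a finite set is fixed by two of the points (as a diameter) or three (as a circumcircle).
The farthest pair is B–E with squared distance 202. The circle on this segment as diameter has centre (0.5, 0.5) and r² = 202/4 = 50.5.
Check A: distance² to centre = 44.5 ≤ 50.5, so it lies inside.
All remaining points lie in this disk, and no smaller disk contains both endpoints, so this is the minimum enclosing circle.
Diameter = 2r = 2√(50.5) ≈ 14.21.

14.21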